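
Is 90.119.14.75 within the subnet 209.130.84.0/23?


Subnet network: 209.130.84.0
Test IP AND mask: 90.119.14.0
No, 90.119.14.75 is not in 209.130.84.0/23


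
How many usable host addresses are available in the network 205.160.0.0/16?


Host bits = 32 - 16 = 16
Total addresses = 2^16 = 65536
Usable = total - 2 (network and broadcast)
Usable hosts: 65534


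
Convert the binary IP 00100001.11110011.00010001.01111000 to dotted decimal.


00100001 = 33
11110011 = 243
00010001 = 17
01111000 = 120
IP: 33.243.17.120


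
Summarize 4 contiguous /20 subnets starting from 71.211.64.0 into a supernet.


Original prefix: /20
Number of subnets: 4 = 2^2
New prefix = 20 - 2 = 18
Supernet: 71.211.64.0/18


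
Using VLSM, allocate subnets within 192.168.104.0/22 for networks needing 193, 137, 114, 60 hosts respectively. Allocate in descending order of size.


193 hosts -> /24 (254 usable): 192.168.104.0/24
137 hosts -> /24 (254 usable): 192.168.105.0/24
114 hosts -> /25 (126 usable): 192.168.106.0/25
60 hosts -> /26 (62 usable): 192.168.106.128/26
Allocation: 192.168.104.0/24 (193 hosts, 254 usable); 192.168.105.0/24 (137 hosts, 254 usable); 192.168.106.0/25 (114 hosts, 126 usable); 192.168.106.128/26 (60 hosts, 62 usable)


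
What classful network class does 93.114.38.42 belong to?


First octet: 93
Binary: 01011101
0xxxxxxx -> Class A (1-126)
Class A, default mask 255.0.0.0 (/8)


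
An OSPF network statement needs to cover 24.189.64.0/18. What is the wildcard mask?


Subnet mask: 255.255.192.0
Wildcard = 255.255.255.255 - subnet mask
255 - 255 = 0
255 - 255 = 0
255 - 192 = 63
255 - 0 = 255
Wildcard: 0.0.63.255


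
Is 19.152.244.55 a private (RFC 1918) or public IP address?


RFC 1918 private ranges:
  10.0.0.0/8 (10.0.0.0 - 10.255.255.255)
  172.16.0.0/12 (172.16.0.0 - 172.31.255.255)
  192.168.0.0/16 (192.168.0.0 - 192.168.255.255)
Public (not in any RFC 1918 range)


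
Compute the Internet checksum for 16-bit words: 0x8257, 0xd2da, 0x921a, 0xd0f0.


Sum all words (with carry folding):
+ 0x8257 = 0x8257
+ 0xd2da = 0x5532
+ 0x921a = 0xe74c
+ 0xd0f0 = 0xb83d
One's complement: ~0xb83d
Checksum = 0x47c2


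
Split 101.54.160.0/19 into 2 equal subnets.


New prefix = 19 + 1 = 20
Each subnet has 4096 addresses
  101.54.160.0/20
  101.54.176.0/20
Subnets: 101.54.160.0/20, 101.54.176.0/20


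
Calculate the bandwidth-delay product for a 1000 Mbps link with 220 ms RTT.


BDP = bandwidth * RTT
= 1000 Mbps * 220 ms
= 1000 * 1e6 * 220 / 1000 bits
= 220000000 bits
= 27500000 bytes
= 26855.4688 KB
BDP = 220000000 bits (27500000 bytes)


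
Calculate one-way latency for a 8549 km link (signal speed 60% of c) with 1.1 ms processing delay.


Speed = 0.6 * 3e5 km/s = 180000 km/s
Propagation delay = 8549 / 180000 = 0.0475 s = 47.4944 ms
Processing delay = 1.1 ms
Total one-way latency = 48.5944 ms


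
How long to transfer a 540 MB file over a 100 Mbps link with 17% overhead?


Effective throughput = 100 * (1 - 17/100) = 83 Mbps
File size in Mb = 540 * 8 = 4320 Mb
Time = 4320 / 83
Time = 52.0482 seconds


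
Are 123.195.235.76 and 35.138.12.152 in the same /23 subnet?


Mask: 255.255.254.0
123.195.235.76 AND mask = 123.195.234.0
35.138.12.152 AND mask = 35.138.12.0
No, different subnets (123.195.234.0 vs 35.138.12.0)


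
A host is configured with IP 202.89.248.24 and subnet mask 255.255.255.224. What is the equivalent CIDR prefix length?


Binary: 11111111.11111111.11111111.11100000
Count leading 1s
Prefix: /27


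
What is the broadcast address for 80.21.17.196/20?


Network: 80.21.16.0/20
Host bits = 12
Set all host bits to 1:
Broadcast: 80.21.31.255


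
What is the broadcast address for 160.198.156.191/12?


Network: 160.192.0.0/12
Host bits = 20
Set all host bits to 1:
Broadcast: 160.207.255.255


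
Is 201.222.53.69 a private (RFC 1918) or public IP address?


RFC 1918 private ranges:
  10.0.0.0/8 (10.0.0.0 - 10.255.255.255)
  172.16.0.0/12 (172.16.0.0 - 172.31.255.255)
  192.168.0.0/16 (192.168.0.0 - 192.168.255.255)
Public (not in any RFC 1918 range)


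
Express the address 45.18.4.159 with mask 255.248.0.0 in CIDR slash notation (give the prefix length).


Binary: 11111111.11111000.00000000.00000000
Count leading 1s
Prefix: /13


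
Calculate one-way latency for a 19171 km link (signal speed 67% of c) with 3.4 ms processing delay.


Speed = 0.67 * 3e5 km/s = 201000 km/s
Propagation delay = 19171 / 201000 = 0.0954 s = 95.3781 ms
Processing delay = 3.4 ms
Total one-way latency = 98.7781 ms


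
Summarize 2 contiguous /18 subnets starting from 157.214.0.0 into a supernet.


Original prefix: /18
Number of subnets: 2 = 2^1
New prefix = 18 - 1 = 17
Supernet: 157.214.0.0/17


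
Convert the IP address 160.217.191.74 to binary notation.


160 = 10100000
217 = 11011001
191 = 10111111
74 = 01001010
Binary: 10100000.11011001.10111111.01001010


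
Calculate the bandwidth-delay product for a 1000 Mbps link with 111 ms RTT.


BDP = bandwidth * RTT
= 1000 Mbps * 111 ms
= 1000 * 1e6 * 111 / 1000 bits
= 111000000 bits
= 13875000 bytes
= 13549.8047 KB
BDP = 111000000 bits (13875000 bytes)


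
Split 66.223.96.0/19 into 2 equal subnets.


New prefix = 19 + 1 = 20
Each subnet has 4096 addresses
  66.223.96.0/20
  66.223.112.0/20
Subnets: 66.223.96.0/20, 66.223.112.0/20


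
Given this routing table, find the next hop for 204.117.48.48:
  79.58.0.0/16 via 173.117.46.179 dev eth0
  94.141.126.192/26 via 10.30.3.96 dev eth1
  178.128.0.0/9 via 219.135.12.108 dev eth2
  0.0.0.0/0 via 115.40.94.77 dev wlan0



Longest prefix match for 204.117.48.48:
  /16 79.58.0.0: no
  /26 94.141.126.192: no
  /9 178.128.0.0: no
  /0 0.0.0.0: MATCH
Selected: next-hop 115.40.94.77 via wlan0 (matched /0)


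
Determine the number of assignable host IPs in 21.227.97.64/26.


Host bits = 32 - 26 = 6
Total addresses = 2^6 = 64
Usable = total - 2 (network and broadcast)
Usable hosts: 62


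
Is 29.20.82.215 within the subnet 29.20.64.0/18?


Subnet network: 29.20.64.0
Test IP AND mask: 29.20.64.0
Yes, 29.20.82.215 is in 29.20.64.0/18


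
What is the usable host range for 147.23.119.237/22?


Network: 147.23.116.0
Broadcast: 147.23.119.255
First usable = network + 1
Last usable = broadcast - 1
Range: 147.23.116.1 to 147.23.119.254


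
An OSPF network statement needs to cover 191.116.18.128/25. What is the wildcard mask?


Subnet mask: 255.255.255.128
Wildcard = 255.255.255.255 - subnet mask
255 - 255 = 0
255 - 255 = 0
255 - 255 = 0
255 - 128 = 127
Wildcard: 0.0.0.127


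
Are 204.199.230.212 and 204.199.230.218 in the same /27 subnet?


Mask: 255.255.255.224
204.199.230.212 AND mask = 204.199.230.192
204.199.230.218 AND mask = 204.199.230.192
Yes, same subnet (204.199.230.192)


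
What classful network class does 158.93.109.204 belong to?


First octet: 158
Binary: 10011110
10xxxxxx -> Class B (128-191)
Class B, default mask 255.255.0.0 (/16)


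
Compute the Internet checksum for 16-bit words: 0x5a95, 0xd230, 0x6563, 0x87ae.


Sum all words (with carry folding):
+ 0x5a95 = 0x5a95
+ 0xd230 = 0x2cc6
+ 0x6563 = 0x9229
+ 0x87ae = 0x19d8
One's complement: ~0x19d8
Checksum = 0xe627


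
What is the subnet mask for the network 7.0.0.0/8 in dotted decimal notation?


/8 means 8 network bits, 24 host bits
Binary: 11111111000000000000000000000000
Mask: 255.0.0.0


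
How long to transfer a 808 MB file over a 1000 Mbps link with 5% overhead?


Effective throughput = 1000 * (1 - 5/100) = 950 Mbps
File size in Mb = 808 * 8 = 6464 Mb
Time = 6464 / 950
Time = 6.8042 seconds


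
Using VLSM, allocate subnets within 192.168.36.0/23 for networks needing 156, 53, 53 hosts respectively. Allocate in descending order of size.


156 hosts -> /24 (254 usable): 192.168.36.0/24
53 hosts -> /26 (62 usable): 192.168.37.0/26
53 hosts -> /26 (62 usable): 192.168.37.64/26
Allocation: 192.168.36.0/24 (156 hosts, 254 usable); 192.168.37.0/26 (53 hosts, 62 usable); 192.168.37.64/26 (53 hosts, 62 usable)


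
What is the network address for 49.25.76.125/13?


IP:   00110001.00011001.01001100.01111101
Mask: 11111111.11111000.00000000.00000000
AND operation:
Net:  00110001.00011000.00000000.00000000
Network: 49.24.0.0/13


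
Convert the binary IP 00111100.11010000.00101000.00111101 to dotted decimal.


00111100 = 60
11010000 = 208
00101000 = 40
00111101 = 61
IP: 60.208.40.61


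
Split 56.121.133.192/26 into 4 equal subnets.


New prefix = 26 + 2 = 28
Each subnet has 16 addresses
  56.121.133.192/28
  56.121.133.208/28
  56.121.133.224/28
  56.121.133.240/28
Subnets: 56.121.133.192/28, 56.121.133.208/28, 56.121.133.224/28, 56.121.133.240/28


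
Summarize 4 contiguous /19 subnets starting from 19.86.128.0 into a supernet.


Original prefix: /19
Number of subnets: 4 = 2^2
New prefix = 19 - 2 = 17
Supernet: 19.86.128.0/17


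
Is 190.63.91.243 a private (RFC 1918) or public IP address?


RFC 1918 private ranges:
  10.0.0.0/8 (10.0.0.0 - 10.255.255.255)
  172.16.0.0/12 (172.16.0.0 - 172.31.255.255)
  192.168.0.0/16 (192.168.0.0 - 192.168.255.255)
Public (not in any RFC 1918 range)


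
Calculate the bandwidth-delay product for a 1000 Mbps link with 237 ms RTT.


BDP = bandwidth * RTT
= 1000 Mbps * 237 ms
= 1000 * 1e6 * 237 / 1000 bits
= 237000000 bits
= 29625000 bytes
= 28930.6641 KB
BDP = 237000000 bits (29625000 bytes)


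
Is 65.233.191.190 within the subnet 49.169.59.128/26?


Subnet network: 49.169.59.128
Test IP AND mask: 65.233.191.128
No, 65.233.191.190 is not in 49.169.59.128/26


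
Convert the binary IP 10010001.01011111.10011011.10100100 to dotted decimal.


10010001 = 145
01011111 = 95
10011011 = 155
10100100 = 164
IP: 145.95.155.164


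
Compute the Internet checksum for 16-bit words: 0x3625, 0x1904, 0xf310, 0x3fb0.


Sum all words (with carry folding):
+ 0x3625 = 0x3625
+ 0x1904 = 0x4f29
+ 0xf310 = 0x423a
+ 0x3fb0 = 0x81ea
One's complement: ~0x81ea
Checksum = 0x7e15


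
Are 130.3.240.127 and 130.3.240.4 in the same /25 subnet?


Mask: 255.255.255.128
130.3.240.127 AND mask = 130.3.240.0
130.3.240.4 AND mask = 130.3.240.0
Yes, same subnet (130.3.240.0)


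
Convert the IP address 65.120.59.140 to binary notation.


65 = 01000001
120 = 01111000
59 = 00111011
140 = 10001100
Binary: 01000001.01111000.00111011.10001100


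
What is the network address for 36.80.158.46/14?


IP:   00100100.01010000.10011110.00101110
Mask: 11111111.11111100.00000000.00000000
AND operation:
Net:  00100100.01010000.00000000.00000000
Network: 36.80.0.0/14


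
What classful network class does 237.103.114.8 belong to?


First octet: 237
Binary: 11101101
1110xxxx -> Class D (224-239)
Class D (multicast), default mask N/A


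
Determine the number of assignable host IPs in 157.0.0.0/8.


Host bits = 32 - 8 = 24
Total addresses = 2^24 = 16777216
Usable = total - 2 (network and broadcast)
Usable hosts: 16777214


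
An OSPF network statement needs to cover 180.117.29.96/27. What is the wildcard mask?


Subnet mask: 255.255.255.224
Wildcard = 255.255.255.255 - subnet mask
255 - 255 = 0
255 - 255 = 0
255 - 255 = 0
255 - 224 = 31
Wildcard: 0.0.0.31


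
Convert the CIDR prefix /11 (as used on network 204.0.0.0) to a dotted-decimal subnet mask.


/11 means 11 network bits, 21 host bits
Binary: 11111111111000000000000000000000
Mask: 255.224.0.0


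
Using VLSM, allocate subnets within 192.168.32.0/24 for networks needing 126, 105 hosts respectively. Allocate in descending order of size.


126 hosts -> /25 (126 usable): 192.168.32.0/25
105 hosts -> /25 (126 usable): 192.168.32.128/25
Allocation: 192.168.32.0/25 (126 hosts, 126 usable); 192.168.32.128/25 (105 hosts, 126 usable)


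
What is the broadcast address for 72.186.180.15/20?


Network: 72.186.176.0/20
Host bits = 12
Set all host bits to 1:
Broadcast: 72.186.191.255


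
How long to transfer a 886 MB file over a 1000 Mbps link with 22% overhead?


Effective throughput = 1000 * (1 - 22/100) = 780 Mbps
File size in Mb = 886 * 8 = 7088 Mb
Time = 7088 / 780
Time = 9.0872 seconds


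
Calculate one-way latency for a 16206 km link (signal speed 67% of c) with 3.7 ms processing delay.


Speed = 0.67 * 3e5 km/s = 201000 km/s
Propagation delay = 16206 / 201000 = 0.0806 s = 80.6269 ms
Processing delay = 3.7 ms
Total one-way latency = 84.3269 ms


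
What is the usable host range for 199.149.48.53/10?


Network: 199.128.0.0
Broadcast: 199.191.255.255
First usable = network + 1
Last usable = broadcast - 1
Range: 199.128.0.1 to 199.191.255.254


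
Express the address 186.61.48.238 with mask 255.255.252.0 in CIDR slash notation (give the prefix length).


Binary: 11111111.11111111.11111100.00000000
Count leading 1s
Prefix: /22


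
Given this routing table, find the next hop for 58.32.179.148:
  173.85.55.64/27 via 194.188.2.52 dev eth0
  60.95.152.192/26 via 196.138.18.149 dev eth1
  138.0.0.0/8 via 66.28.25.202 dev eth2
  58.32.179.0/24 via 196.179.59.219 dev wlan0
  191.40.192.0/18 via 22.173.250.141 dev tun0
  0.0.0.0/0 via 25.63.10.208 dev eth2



Longest prefix match for 58.32.179.148:
  /27 173.85.55.64: no
  /26 60.95.152.192: no
  /8 138.0.0.0: no
  /24 58.32.179.0: MATCH
  /18 191.40.192.0: no
  /0 0.0.0.0: MATCH
Selected: next-hop 196.179.59.219 via wlan0 (matched /24)


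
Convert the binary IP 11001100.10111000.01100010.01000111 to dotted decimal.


11001100 = 204
10111000 = 184
01100010 = 98
01000111 = 71
IP: 204.184.98.71


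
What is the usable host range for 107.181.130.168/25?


Network: 107.181.130.128
Broadcast: 107.181.130.255
First usable = network + 1
Last usable = broadcast - 1
Range: 107.181.130.129 to 107.181.130.254


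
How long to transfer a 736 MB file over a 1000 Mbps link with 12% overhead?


Effective throughput = 1000 * (1 - 12/100) = 880 Mbps
File size in Mb = 736 * 8 = 5888 Mb
Time = 5888 / 880
Time = 6.6909 seconds


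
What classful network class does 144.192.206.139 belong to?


First octet: 144
Binary: 10010000
10xxxxxx -> Class B (128-191)
Class B, default mask 255.255.0.0 (/16)


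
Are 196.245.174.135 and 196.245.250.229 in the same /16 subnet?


Mask: 255.255.0.0
196.245.174.135 AND mask = 196.245.0.0
196.245.250.229 AND mask = 196.245.0.0
Yes, same subnet (196.245.0.0)


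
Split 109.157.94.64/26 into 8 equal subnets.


New prefix = 26 + 3 = 29
Each subnet has 8 addresses
  109.157.94.64/29
  109.157.94.72/29
  109.157.94.80/29
  109.157.94.88/29
  109.157.94.96/29
  109.157.94.104/29
  109.157.94.112/29
  109.157.94.120/29
Subnets: 109.157.94.64/29, 109.157.94.72/29, 109.157.94.80/29, 109.157.94.88/29, 109.157.94.96/29, 109.157.94.104/29, 109.157.94.112/29, 109.157.94.120/29


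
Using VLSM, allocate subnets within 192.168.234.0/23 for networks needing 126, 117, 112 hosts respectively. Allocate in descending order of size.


126 hosts -> /25 (126 usable): 192.168.234.0/25
117 hosts -> /25 (126 usable): 192.168.234.128/25
112 hosts -> /25 (126 usable): 192.168.235.0/25
Allocation: 192.168.234.0/25 (126 hosts, 126 usable); 192.168.234.128/25 (117 hosts, 126 usable); 192.168.235.0/25 (112 hosts, 126 usable)


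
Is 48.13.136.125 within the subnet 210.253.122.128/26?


Subnet network: 210.253.122.128
Test IP AND mask: 48.13.136.64
No, 48.13.136.125 is not in 210.253.122.128/26


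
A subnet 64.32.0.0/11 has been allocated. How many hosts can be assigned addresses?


Host bits = 32 - 11 = 21
Total addresses = 2^21 = 2097152
Usable = total - 2 (network and broadcast)
Usable hosts: 2097150


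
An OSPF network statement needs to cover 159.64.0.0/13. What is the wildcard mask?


Subnet mask: 255.248.0.0
Wildcard = 255.255.255.255 - subnet mask
255 - 255 = 0
255 - 248 = 7
255 - 0 = 255
255 - 0 = 255
Wildcard: 0.7.255.255


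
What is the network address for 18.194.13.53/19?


IP:   00010010.11000010.00001101.00110101
Mask: 11111111.11111111.11100000.00000000
AND operation:
Net:  00010010.11000010.00000000.00000000
Network: 18.194.0.0/19


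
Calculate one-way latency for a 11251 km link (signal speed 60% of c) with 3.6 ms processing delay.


Speed = 0.6 * 3e5 km/s = 180000 km/s
Propagation delay = 11251 / 180000 = 0.0625 s = 62.5056 ms
Processing delay = 3.6 ms
Total one-way latency = 66.1056 ms


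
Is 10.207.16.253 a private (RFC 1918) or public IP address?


RFC 1918 private ranges:
  10.0.0.0/8 (10.0.0.0 - 10.255.255.255)
  172.16.0.0/12 (172.16.0.0 - 172.31.255.255)
  192.168.0.0/16 (192.168.0.0 - 192.168.255.255)
Private (in 10.0.0.0/8)


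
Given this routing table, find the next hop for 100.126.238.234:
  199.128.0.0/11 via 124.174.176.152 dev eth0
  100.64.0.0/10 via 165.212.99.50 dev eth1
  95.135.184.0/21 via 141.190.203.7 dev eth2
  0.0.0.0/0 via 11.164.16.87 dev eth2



Longest prefix match for 100.126.238.234:
  /11 199.128.0.0: no
  /10 100.64.0.0: MATCH
  /21 95.135.184.0: no
  /0 0.0.0.0: MATCH
Selected: next-hop 165.212.99.50 via eth1 (matched /10)


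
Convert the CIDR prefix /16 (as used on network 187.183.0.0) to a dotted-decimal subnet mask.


/16 means 16 network bits, 16 host bits
Binary: 11111111111111110000000000000000
Mask: 255.255.0.0


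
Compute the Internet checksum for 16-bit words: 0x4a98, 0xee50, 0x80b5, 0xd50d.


Sum all words (with carry folding):
+ 0x4a98 = 0x4a98
+ 0xee50 = 0x38e9
+ 0x80b5 = 0xb99e
+ 0xd50d = 0x8eac
One's complement: ~0x8eac
Checksum = 0x7153


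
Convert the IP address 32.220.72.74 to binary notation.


32 = 00100000
220 = 11011100
72 = 01001000
74 = 01001010
Binary: 00100000.11011100.01001000.01001010


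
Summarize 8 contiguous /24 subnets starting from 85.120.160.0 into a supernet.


Original prefix: /24
Number of subnets: 8 = 2^3
New prefix = 24 - 3 = 21
Supernet: 85.120.160.0/21


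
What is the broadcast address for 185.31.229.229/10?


Network: 185.0.0.0/10
Host bits = 22
Set all host bits to 1:
Broadcast: 185.63.255.255


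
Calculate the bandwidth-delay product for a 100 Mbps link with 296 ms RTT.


BDP = bandwidth * RTT
= 100 Mbps * 296 ms
= 100 * 1e6 * 296 / 1000 bits
= 29600000 bits
= 3700000 bytes
= 3613.2812 KB
BDP = 29600000 bits (3700000 bytes)


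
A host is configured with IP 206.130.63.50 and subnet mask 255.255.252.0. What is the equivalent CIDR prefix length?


Binary: 11111111.11111111.11111100.00000000
Count leading 1s
Prefix: /22


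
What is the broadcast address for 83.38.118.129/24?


Network: 83.38.118.0/24
Host bits = 8
Set all host bits to 1:
Broadcast: 83.38.118.255


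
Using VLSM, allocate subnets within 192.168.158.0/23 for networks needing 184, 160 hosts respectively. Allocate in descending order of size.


184 hosts -> /24 (254 usable): 192.168.158.0/24
160 hosts -> /24 (254 usable): 192.168.159.0/24
Allocation: 192.168.158.0/24 (184 hosts, 254 usable); 192.168.159.0/24 (160 hosts, 254 usable)


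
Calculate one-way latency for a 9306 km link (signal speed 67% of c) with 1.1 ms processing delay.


Speed = 0.67 * 3e5 km/s = 201000 km/s
Propagation delay = 9306 / 201000 = 0.0463 s = 46.2985 ms
Processing delay = 1.1 ms
Total one-way latency = 47.3985 ms


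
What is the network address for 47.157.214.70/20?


IP:   00101111.10011101.11010110.01000110
Mask: 11111111.11111111.11110000.00000000
AND operation:
Net:  00101111.10011101.11010000.00000000
Network: 47.157.208.0/20


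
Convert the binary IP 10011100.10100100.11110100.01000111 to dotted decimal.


10011100 = 156
10100100 = 164
11110100 = 244
01000111 = 71
IP: 156.164.244.71


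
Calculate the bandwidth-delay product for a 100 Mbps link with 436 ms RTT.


BDP = bandwidth * RTT
= 100 Mbps * 436 ms
= 100 * 1e6 * 436 / 1000 bits
= 43600000 bits
= 5450000 bytes
= 5322.2656 KB
BDP = 43600000 bits (5450000 bytes)


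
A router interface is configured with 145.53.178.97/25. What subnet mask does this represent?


/25 means 25 network bits, 7 host bits
Binary: 11111111111111111111111110000000
Mask: 255.255.255.128


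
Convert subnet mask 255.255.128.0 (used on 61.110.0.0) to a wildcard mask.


Subnet mask: 255.255.128.0
Wildcard = 255.255.255.255 - subnet mask
255 - 255 = 0
255 - 255 = 0
255 - 128 = 127
255 - 0 = 255
Wildcard: 0.0.127.255


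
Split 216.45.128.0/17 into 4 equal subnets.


New prefix = 17 + 2 = 19
Each subnet has 8192 addresses
  216.45.128.0/19
  216.45.160.0/19
  216.45.192.0/19
  216.45.224.0/19
Subnets: 216.45.128.0/19, 216.45.160.0/19, 216.45.192.0/19, 216.45.224.0/19


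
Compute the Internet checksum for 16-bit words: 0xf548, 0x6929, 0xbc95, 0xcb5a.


Sum all words (with carry folding):
+ 0xf548 = 0xf548
+ 0x6929 = 0x5e72
+ 0xbc95 = 0x1b08
+ 0xcb5a = 0xe662
One's complement: ~0xe662
Checksum = 0x199d


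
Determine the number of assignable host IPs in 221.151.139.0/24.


Host bits = 32 - 24 = 8
Total addresses = 2^8 = 256
Usable = total - 2 (network and broadcast)
Usable hosts: 254


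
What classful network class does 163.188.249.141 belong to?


First octet: 163
Binary: 10100011
10xxxxxx -> Class B (128-191)
Class B, default mask 255.255.0.0 (/16)


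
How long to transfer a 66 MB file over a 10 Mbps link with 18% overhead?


Effective throughput = 10 * (1 - 18/100) = 8.2 Mbps
File size in Mb = 66 * 8 = 528 Mb
Time = 528 / 8.2
Time = 64.3902 seconds


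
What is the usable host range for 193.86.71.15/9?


Network: 193.0.0.0
Broadcast: 193.127.255.255
First usable = network + 1
Last usable = broadcast - 1
Range: 193.0.0.1 to 193.127.255.254


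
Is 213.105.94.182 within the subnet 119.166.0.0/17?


Subnet network: 119.166.0.0
Test IP AND mask: 213.105.0.0
No, 213.105.94.182 is not in 119.166.0.0/17


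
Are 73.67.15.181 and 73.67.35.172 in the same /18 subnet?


Mask: 255.255.192.0
73.67.15.181 AND mask = 73.67.0.0
73.67.35.172 AND mask = 73.67.0.0
Yes, same subnet (73.67.0.0)


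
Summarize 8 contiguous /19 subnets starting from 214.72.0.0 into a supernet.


Original prefix: /19
Number of subnets: 8 = 2^3
New prefix = 19 - 3 = 16
Supernet: 214.72.0.0/16


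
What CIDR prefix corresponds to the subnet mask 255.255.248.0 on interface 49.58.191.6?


Binary: 11111111.11111111.11111000.00000000
Count leading 1s
Prefix: /21


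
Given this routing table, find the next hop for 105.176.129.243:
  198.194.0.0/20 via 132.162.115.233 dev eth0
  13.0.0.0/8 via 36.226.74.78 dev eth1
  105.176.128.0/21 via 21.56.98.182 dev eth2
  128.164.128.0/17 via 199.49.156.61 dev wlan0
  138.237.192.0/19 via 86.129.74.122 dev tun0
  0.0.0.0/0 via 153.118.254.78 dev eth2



Longest prefix match for 105.176.129.243:
  /20 198.194.0.0: no
  /8 13.0.0.0: no
  /21 105.176.128.0: MATCH
  /17 128.164.128.0: no
  /19 138.237.192.0: no
  /0 0.0.0.0: MATCH
Selected: next-hop 21.56.98.182 via eth2 (matched /21)


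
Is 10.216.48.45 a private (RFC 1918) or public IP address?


RFC 1918 private ranges:
  10.0.0.0/8 (10.0.0.0 - 10.255.255.255)
  172.16.0.0/12 (172.16.0.0 - 172.31.255.255)
  192.168.0.0/16 (192.168.0.0 - 192.168.255.255)
Private (in 10.0.0.0/8)


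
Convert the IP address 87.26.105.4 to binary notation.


87 = 01010111
26 = 00011010
105 = 01101001
4 = 00000100
Binary: 01010111.00011010.01101001.00000100


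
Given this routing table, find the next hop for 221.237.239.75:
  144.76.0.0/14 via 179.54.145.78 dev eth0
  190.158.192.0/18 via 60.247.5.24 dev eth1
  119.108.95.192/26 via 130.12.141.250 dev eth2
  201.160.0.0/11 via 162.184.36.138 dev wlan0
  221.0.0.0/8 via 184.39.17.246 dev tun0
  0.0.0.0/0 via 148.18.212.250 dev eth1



Longest prefix match for 221.237.239.75:
  /14 144.76.0.0: no
  /18 190.158.192.0: no
  /26 119.108.95.192: no
  /11 201.160.0.0: no
  /8 221.0.0.0: MATCH
  /0 0.0.0.0: MATCH
Selected: next-hop 184.39.17.246 via tun0 (matched /8)


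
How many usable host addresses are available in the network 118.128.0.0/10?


Host bits = 32 - 10 = 22
Total addresses = 2^22 = 4194304
Usable = total - 2 (network and broadcast)
Usable hosts: 4194302


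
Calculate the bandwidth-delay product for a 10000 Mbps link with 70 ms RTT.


BDP = bandwidth * RTT
= 10000 Mbps * 70 ms
= 10000 * 1e6 * 70 / 1000 bits
= 700000000 bits
= 87500000 bytes
= 85449.2188 KB
BDP = 700000000 bits (87500000 bytes)


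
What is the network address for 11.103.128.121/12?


IP:   00001011.01100111.10000000.01111001
Mask: 11111111.11110000.00000000.00000000
AND operation:
Net:  00001011.01100000.00000000.00000000
Network: 11.96.0.0/12


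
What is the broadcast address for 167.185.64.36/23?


Network: 167.185.64.0/23
Host bits = 9
Set all host bits to 1:
Broadcast: 167.185.65.255


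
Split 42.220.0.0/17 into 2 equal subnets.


New prefix = 17 + 1 = 18
Each subnet has 16384 addresses
  42.220.0.0/18
  42.220.64.0/18
Subnets: 42.220.0.0/18, 42.220.64.0/18


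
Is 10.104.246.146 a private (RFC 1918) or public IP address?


RFC 1918 private ranges:
  10.0.0.0/8 (10.0.0.0 - 10.255.255.255)
  172.16.0.0/12 (172.16.0.0 - 172.31.255.255)
  192.168.0.0/16 (192.168.0.0 - 192.168.255.255)
Private (in 10.0.0.0/8)


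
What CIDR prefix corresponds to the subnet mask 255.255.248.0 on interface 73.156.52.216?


Binary: 11111111.11111111.11111000.00000000
Count leading 1s
Prefix: /21


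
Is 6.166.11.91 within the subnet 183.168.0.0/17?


Subnet network: 183.168.0.0
Test IP AND mask: 6.166.0.0
No, 6.166.11.91 is not in 183.168.0.0/17


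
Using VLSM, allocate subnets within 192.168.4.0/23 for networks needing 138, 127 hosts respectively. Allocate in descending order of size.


138 hosts -> /24 (254 usable): 192.168.4.0/24
127 hosts -> /24 (254 usable): 192.168.5.0/24
Allocation: 192.168.4.0/24 (138 hosts, 254 usable); 192.168.5.0/24 (127 hosts, 254 usable)


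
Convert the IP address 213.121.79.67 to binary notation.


213 = 11010101
121 = 01111001
79 = 01001111
67 = 01000011
Binary: 11010101.01111001.01001111.01000011


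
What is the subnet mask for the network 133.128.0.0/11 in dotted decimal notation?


/11 means 11 network bits, 21 host bits
Binary: 11111111111000000000000000000000
Mask: 255.224.0.0


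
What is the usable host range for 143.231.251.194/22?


Network: 143.231.248.0
Broadcast: 143.231.251.255
First usable = network + 1
Last usable = broadcast - 1
Range: 143.231.248.1 to 143.231.251.254


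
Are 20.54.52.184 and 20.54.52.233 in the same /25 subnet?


Mask: 255.255.255.128
20.54.52.184 AND mask = 20.54.52.128
20.54.52.233 AND mask = 20.54.52.128
Yes, same subnet (20.54.52.128)


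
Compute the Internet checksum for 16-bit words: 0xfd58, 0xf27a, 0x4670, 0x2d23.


Sum all words (with carry folding):
+ 0xfd58 = 0xfd58
+ 0xf27a = 0xefd3
+ 0x4670 = 0x3644
+ 0x2d23 = 0x6367
One's complement: ~0x6367
Checksum = 0x9c98


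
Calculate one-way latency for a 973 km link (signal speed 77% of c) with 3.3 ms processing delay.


Speed = 0.77 * 3e5 km/s = 231000 km/s
Propagation delay = 973 / 231000 = 0.0042 s = 4.2121 ms
Processing delay = 3.3 ms
Total one-way latency = 7.5121 ms


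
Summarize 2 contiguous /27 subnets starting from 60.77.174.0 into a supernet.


Original prefix: /27
Number of subnets: 2 = 2^1
New prefix = 27 - 1 = 26
Supernet: 60.77.174.0/26


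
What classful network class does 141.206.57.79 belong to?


First octet: 141
Binary: 10001101
10xxxxxx -> Class B (128-191)
Class B, default mask 255.255.0.0 (/16)


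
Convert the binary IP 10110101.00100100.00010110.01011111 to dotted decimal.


10110101 = 181
00100100 = 36
00010110 = 22
01011111 = 95
IP: 181.36.22.95


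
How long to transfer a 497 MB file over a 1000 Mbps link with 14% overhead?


Effective throughput = 1000 * (1 - 14/100) = 860 Mbps
File size in Mb = 497 * 8 = 3976 Mb
Time = 3976 / 860
Time = 4.6233 seconds


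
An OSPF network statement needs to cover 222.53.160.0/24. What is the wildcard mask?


Subnet mask: 255.255.255.0
Wildcard = 255.255.255.255 - subnet mask
255 - 255 = 0
255 - 255 = 0
255 - 255 = 0
255 - 0 = 255
Wildcard: 0.0.0.255


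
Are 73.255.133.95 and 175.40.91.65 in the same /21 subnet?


Mask: 255.255.248.0
73.255.133.95 AND mask = 73.255.128.0
175.40.91.65 AND mask = 175.40.88.0
No, different subnets (73.255.128.0 vs 175.40.88.0)


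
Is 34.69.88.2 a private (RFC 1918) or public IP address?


RFC 1918 private ranges:
  10.0.0.0/8 (10.0.0.0 - 10.255.255.255)
  172.16.0.0/12 (172.16.0.0 - 172.31.255.255)
  192.168.0.0/16 (192.168.0.0 - 192.168.255.255)
Public (not in any RFC 1918 range)


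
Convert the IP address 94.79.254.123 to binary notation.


94 = 01011110
79 = 01001111
254 = 11111110
123 = 01111011
Binary: 01011110.01001111.11111110.01111011


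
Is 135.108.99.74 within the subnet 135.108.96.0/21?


Subnet network: 135.108.96.0
Test IP AND mask: 135.108.96.0
Yes, 135.108.99.74 is in 135.108.96.0/21


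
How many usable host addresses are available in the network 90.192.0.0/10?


Host bits = 32 - 10 = 22
Total addresses = 2^22 = 4194304
Usable = total - 2 (network and broadcast)
Usable hosts: 4194302


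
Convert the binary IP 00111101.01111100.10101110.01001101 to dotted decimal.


00111101 = 61
01111100 = 124
10101110 = 174
01001101 = 77
IP: 61.124.174.77


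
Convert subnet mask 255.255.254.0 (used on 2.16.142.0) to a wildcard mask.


Subnet mask: 255.255.254.0
Wildcard = 255.255.255.255 - subnet mask
255 - 255 = 0
255 - 255 = 0
255 - 254 = 1
255 - 0 = 255
Wildcard: 0.0.1.255


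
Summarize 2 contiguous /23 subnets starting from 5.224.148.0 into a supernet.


Original prefix: /23
Number of subnets: 2 = 2^1
New prefix = 23 - 1 = 22
Supernet: 5.224.148.0/22


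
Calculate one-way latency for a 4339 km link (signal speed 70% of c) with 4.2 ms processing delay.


Speed = 0.7 * 3e5 km/s = 210000 km/s
Propagation delay = 4339 / 210000 = 0.0207 s = 20.6619 ms
Processing delay = 4.2 ms
Total one-way latency = 24.8619 ms


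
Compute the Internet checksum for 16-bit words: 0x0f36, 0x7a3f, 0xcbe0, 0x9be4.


Sum all words (with carry folding):
+ 0x0f36 = 0x0f36
+ 0x7a3f = 0x8975
+ 0xcbe0 = 0x5556
+ 0x9be4 = 0xf13a
One's complement: ~0xf13a
Checksum = 0x0ec5


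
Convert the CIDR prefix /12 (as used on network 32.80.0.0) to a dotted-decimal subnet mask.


/12 means 12 network bits, 20 host bits
Binary: 11111111111100000000000000000000
Mask: 255.240.0.0


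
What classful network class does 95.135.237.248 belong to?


First octet: 95
Binary: 01011111
0xxxxxxx -> Class A (1-126)
Class A, default mask 255.0.0.0 (/8)


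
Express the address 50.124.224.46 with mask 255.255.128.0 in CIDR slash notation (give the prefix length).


Binary: 11111111.11111111.10000000.00000000
Count leading 1s
Prefix: /17


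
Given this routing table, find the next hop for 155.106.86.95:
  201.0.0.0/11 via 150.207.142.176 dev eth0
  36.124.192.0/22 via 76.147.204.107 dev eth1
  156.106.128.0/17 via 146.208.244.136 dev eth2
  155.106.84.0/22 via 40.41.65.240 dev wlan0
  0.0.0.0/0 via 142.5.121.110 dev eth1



Longest prefix match for 155.106.86.95:
  /11 201.0.0.0: no
  /22 36.124.192.0: no
  /17 156.106.128.0: no
  /22 155.106.84.0: MATCH
  /0 0.0.0.0: MATCH
Selected: next-hop 40.41.65.240 via wlan0 (matched /22)


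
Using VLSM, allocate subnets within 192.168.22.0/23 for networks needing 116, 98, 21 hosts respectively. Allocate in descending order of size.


116 hosts -> /25 (126 usable): 192.168.22.0/25
98 hosts -> /25 (126 usable): 192.168.22.128/25
21 hosts -> /27 (30 usable): 192.168.23.0/27
Allocation: 192.168.22.0/25 (116 hosts, 126 usable); 192.168.22.128/25 (98 hosts, 126 usable); 192.168.23.0/27 (21 hosts, 30 usable)


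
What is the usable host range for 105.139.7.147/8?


Network: 105.0.0.0
Broadcast: 105.255.255.255
First usable = network + 1
Last usable = broadcast - 1
Range: 105.0.0.1 to 105.255.255.254


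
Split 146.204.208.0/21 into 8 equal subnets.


New prefix = 21 + 3 = 24
Each subnet has 256 addresses
  146.204.208.0/24
  146.204.209.0/24
  146.204.210.0/24
  146.204.211.0/24
  146.204.212.0/24
  146.204.213.0/24
  146.204.214.0/24
  146.204.215.0/24
Subnets: 146.204.208.0/24, 146.204.209.0/24, 146.204.210.0/24, 146.204.211.0/24, 146.204.212.0/24, 146.204.213.0/24, 146.204.214.0/24, 146.204.215.0/24


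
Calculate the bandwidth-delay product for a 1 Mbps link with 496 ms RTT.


BDP = bandwidth * RTT
= 1 Mbps * 496 ms
= 1 * 1e6 * 496 / 1000 bits
= 496000 bits
= 62000 bytes
= 60.5469 KB
BDP = 496000 bits (62000 bytes)


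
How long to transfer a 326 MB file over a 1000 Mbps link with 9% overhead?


Effective throughput = 1000 * (1 - 9/100) = 910 Mbps
File size in Mb = 326 * 8 = 2608 Mb
Time = 2608 / 910
Time = 2.8659 seconds


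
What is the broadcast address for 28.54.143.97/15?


Network: 28.54.0.0/15
Host bits = 17
Set all host bits to 1:
Broadcast: 28.55.255.255


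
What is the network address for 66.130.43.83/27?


IP:   01000010.10000010.00101011.01010011
Mask: 11111111.11111111.11111111.11100000
AND operation:
Net:  01000010.10000010.00101011.01000000
Network: 66.130.43.64/27


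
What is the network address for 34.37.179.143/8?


IP:   00100010.00100101.10110011.10001111
Mask: 11111111.00000000.00000000.00000000
AND operation:
Net:  00100010.00000000.00000000.00000000
Network: 34.0.0.0/8


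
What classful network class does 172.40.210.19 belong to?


First octet: 172
Binary: 10101100
10xxxxxx -> Class B (128-191)
Class B, default mask 255.255.0.0 (/16)


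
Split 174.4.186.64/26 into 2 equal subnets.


New prefix = 26 + 1 = 27
Each subnet has 32 addresses
  174.4.186.64/27
  174.4.186.96/27
Subnets: 174.4.186.64/27, 174.4.186.96/27


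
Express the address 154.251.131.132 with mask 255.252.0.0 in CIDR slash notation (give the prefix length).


Binary: 11111111.11111100.00000000.00000000
Count leading 1s
Prefix: /14


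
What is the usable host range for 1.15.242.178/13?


Network: 1.8.0.0
Broadcast: 1.15.255.255
First usable = network + 1
Last usable = broadcast - 1
Range: 1.8.0.1 to 1.15.255.254


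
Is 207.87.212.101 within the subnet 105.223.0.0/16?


Subnet network: 105.223.0.0
Test IP AND mask: 207.87.0.0
No, 207.87.212.101 is not in 105.223.0.0/16


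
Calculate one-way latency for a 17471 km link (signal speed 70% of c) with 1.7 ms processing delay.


Speed = 0.7 * 3e5 km/s = 210000 km/s
Propagation delay = 17471 / 210000 = 0.0832 s = 83.1952 ms
Processing delay = 1.7 ms
Total one-way latency = 84.8952 ms


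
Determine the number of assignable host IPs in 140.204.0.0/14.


Host bits = 32 - 14 = 18
Total addresses = 2^18 = 262144
Usable = total - 2 (network and broadcast)
Usable hosts: 262142


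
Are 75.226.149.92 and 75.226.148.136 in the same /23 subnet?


Mask: 255.255.254.0
75.226.149.92 AND mask = 75.226.148.0
75.226.148.136 AND mask = 75.226.148.0
Yes, same subnet (75.226.148.0)


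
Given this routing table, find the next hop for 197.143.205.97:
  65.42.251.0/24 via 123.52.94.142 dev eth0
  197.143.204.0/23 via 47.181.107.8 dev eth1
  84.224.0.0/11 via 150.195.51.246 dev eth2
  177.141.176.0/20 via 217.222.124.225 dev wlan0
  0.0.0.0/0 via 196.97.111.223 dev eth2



Longest prefix match for 197.143.205.97:
  /24 65.42.251.0: no
  /23 197.143.204.0: MATCH
  /11 84.224.0.0: no
  /20 177.141.176.0: no
  /0 0.0.0.0: MATCH
Selected: next-hop 47.181.107.8 via eth1 (matched /23)


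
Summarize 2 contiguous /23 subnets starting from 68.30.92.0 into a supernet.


Original prefix: /23
Number of subnets: 2 = 2^1
New prefix = 23 - 1 = 22
Supernet: 68.30.92.0/22


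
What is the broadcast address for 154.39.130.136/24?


Network: 154.39.130.0/24
Host bits = 8
Set all host bits to 1:
Broadcast: 154.39.130.255


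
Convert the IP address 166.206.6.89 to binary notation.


166 = 10100110
206 = 11001110
6 = 00000110
89 = 01011001
Binary: 10100110.11001110.00000110.01011001


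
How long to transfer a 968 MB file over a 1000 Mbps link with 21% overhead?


Effective throughput = 1000 * (1 - 21/100) = 790 Mbps
File size in Mb = 968 * 8 = 7744 Mb
Time = 7744 / 790
Time = 9.8025 seconds


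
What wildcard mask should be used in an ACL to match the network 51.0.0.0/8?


Subnet mask: 255.0.0.0
Wildcard = 255.255.255.255 - subnet mask
255 - 255 = 0
255 - 0 = 255
255 - 0 = 255
255 - 0 = 255
Wildcard: 0.255.255.255


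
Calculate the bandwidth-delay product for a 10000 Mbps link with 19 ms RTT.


BDP = bandwidth * RTT
= 10000 Mbps * 19 ms
= 10000 * 1e6 * 19 / 1000 bits
= 190000000 bits
= 23750000 bytes
= 23193.3594 KB
BDP = 190000000 bits (23750000 bytes)


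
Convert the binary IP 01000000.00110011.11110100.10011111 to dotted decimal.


01000000 = 64
00110011 = 51
11110100 = 244
10011111 = 159
IP: 64.51.244.159


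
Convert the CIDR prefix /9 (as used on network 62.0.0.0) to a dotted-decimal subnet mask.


/9 means 9 network bits, 23 host bits
Binary: 11111111100000000000000000000000
Mask: 255.128.0.0


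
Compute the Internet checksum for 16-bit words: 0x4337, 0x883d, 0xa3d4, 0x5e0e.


Sum all words (with carry folding):
+ 0x4337 = 0x4337
+ 0x883d = 0xcb74
+ 0xa3d4 = 0x6f49
+ 0x5e0e = 0xcd57
One's complement: ~0xcd57
Checksum = 0x32a8


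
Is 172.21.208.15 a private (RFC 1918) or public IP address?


RFC 1918 private ranges:
  10.0.0.0/8 (10.0.0.0 - 10.255.255.255)
  172.16.0.0/12 (172.16.0.0 - 172.31.255.255)
  192.168.0.0/16 (192.168.0.0 - 192.168.255.255)
Private (in 172.16.0.0/12)


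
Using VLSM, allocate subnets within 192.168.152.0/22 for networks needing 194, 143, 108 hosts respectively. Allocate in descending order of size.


194 hosts -> /24 (254 usable): 192.168.152.0/24
143 hosts -> /24 (254 usable): 192.168.153.0/24
108 hosts -> /25 (126 usable): 192.168.154.0/25
Allocation: 192.168.152.0/24 (194 hosts, 254 usable); 192.168.153.0/24 (143 hosts, 254 usable); 192.168.154.0/25 (108 hosts, 126 usable)


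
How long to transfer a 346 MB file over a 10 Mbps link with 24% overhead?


Effective throughput = 10 * (1 - 24/100) = 7.6 Mbps
File size in Mb = 346 * 8 = 2768 Mb
Time = 2768 / 7.6
Time = 364.2105 seconds


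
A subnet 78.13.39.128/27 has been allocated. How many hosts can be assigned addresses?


Host bits = 32 - 27 = 5
Total addresses = 2^5 = 32
Usable = total - 2 (network and broadcast)
Usable hosts: 30


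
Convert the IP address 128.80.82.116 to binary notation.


128 = 10000000
80 = 01010000
82 = 01010010
116 = 01110100
Binary: 10000000.01010000.01010010.01110100


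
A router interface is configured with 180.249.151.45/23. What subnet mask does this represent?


/23 means 23 network bits, 9 host bits
Binary: 11111111111111111111111000000000
Mask: 255.255.254.0


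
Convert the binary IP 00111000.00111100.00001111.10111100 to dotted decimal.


00111000 = 56
00111100 = 60
00001111 = 15
10111100 = 188
IP: 56.60.15.188


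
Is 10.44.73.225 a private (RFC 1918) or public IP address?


RFC 1918 private ranges:
  10.0.0.0/8 (10.0.0.0 - 10.255.255.255)
  172.16.0.0/12 (172.16.0.0 - 172.31.255.255)
  192.168.0.0/16 (192.168.0.0 - 192.168.255.255)
Private (in 10.0.0.0/8)


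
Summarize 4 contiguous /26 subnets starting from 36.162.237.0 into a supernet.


Original prefix: /26
Number of subnets: 4 = 2^2
New prefix = 26 - 2 = 24
Supernet: 36.162.237.0/24


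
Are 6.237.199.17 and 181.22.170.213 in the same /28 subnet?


Mask: 255.255.255.240
6.237.199.17 AND mask = 6.237.199.16
181.22.170.213 AND mask = 181.22.170.208
No, different subnets (6.237.199.16 vs 181.22.170.208)


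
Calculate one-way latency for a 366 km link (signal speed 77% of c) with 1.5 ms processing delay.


Speed = 0.77 * 3e5 km/s = 231000 km/s
Propagation delay = 366 / 231000 = 0.0016 s = 1.5844 ms
Processing delay = 1.5 ms
Total one-way latency = 3.0844 ms
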